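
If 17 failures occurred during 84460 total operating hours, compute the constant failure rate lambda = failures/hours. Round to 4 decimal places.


failures = 17
total_hours = 84460
lambda = 17 / 84460
lambda = 0.0002

0.0002


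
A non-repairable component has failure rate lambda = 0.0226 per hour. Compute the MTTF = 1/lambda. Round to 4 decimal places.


lambda = 0.0226
MTTF = 1 / 0.0226
MTTF = 44.2478

44.2478


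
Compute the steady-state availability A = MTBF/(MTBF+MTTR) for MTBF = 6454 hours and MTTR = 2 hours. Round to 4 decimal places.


MTBF = 6454
MTTR = 2
MTBF + MTTR = 6456
A = 6454 / 6456
A = 0.9997

0.9997


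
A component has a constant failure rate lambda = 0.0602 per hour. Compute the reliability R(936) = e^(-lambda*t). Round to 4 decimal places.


lambda = 0.0602
t = 936
lambda * t = 56.3472
R(t) = e^(-56.3472)
R(t) = 0.0

0.0


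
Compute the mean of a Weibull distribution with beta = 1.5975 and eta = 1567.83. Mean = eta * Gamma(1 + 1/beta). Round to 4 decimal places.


beta = 1.5975, eta = 1567.83
1/beta = 0.626
1 + 1/beta = 1.626
Gamma(1.626) = 0.8967
Mean = 1567.83 * 0.8967
Mean = 1405.8791

1405.8791


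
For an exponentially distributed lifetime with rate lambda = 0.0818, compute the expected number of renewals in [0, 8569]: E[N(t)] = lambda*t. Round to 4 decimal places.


lambda = 0.0818
t = 8569
E[N(t)] = lambda * t
E[N(t)] = 0.0818 * 8569
E[N(t)] = 700.9442

700.9442


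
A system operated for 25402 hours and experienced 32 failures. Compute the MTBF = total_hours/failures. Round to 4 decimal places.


total_hours = 25402
failures = 32
MTBF = 25402 / 32
MTBF = 793.8125

793.8125


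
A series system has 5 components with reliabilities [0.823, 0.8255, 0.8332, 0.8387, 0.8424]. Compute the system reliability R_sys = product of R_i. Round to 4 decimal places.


Components: [0.823, 0.8255, 0.8332, 0.8387, 0.8424]
After component 1 (R=0.823): product = 0.823
After component 2 (R=0.8255): product = 0.6794
After component 3 (R=0.8332): product = 0.5661
After component 4 (R=0.8387): product = 0.4748
After component 5 (R=0.8424): product = 0.3999
R_sys = 0.3999

0.3999


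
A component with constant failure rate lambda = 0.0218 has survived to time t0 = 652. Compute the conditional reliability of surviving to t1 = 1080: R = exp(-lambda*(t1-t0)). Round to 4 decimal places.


lambda = 0.0218
t0 = 652, t1 = 1080
t1 - t0 = 428
lambda * (t1-t0) = 0.0218 * 428 = 9.3304
R = exp(-9.3304)
R = 0.0001

0.0001


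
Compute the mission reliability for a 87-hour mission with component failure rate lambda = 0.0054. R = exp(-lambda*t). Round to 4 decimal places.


lambda = 0.0054
mission_time = 87
lambda * t = 0.0054 * 87 = 0.4698
R = exp(-0.4698)
R = 0.6251

0.6251


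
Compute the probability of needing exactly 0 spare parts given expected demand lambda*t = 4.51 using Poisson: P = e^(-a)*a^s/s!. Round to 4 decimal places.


a = 4.51, s = 0
e^(-a) = e^(-4.51) = 0.011
a^s = 4.51^0 = 1.0
s! = 1
P = 0.011 * 1.0 / 1
P = 0.011

0.011


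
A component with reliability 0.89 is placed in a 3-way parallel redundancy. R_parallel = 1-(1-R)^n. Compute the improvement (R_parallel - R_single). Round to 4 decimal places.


R_single = 0.89, n = 3
1 - R_single = 0.11
(1 - R_single)^n = 0.11^3 = 0.0013
R_parallel = 1 - 0.0013 = 0.9987
Improvement = 0.9987 - 0.89
Improvement = 0.1087

0.1087


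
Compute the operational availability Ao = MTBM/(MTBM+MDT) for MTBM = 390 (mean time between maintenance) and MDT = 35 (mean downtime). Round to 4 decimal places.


MTBM = 390
MDT = 35
MTBM + MDT = 425
Ao = 390 / 425
Ao = 0.9176

0.9176


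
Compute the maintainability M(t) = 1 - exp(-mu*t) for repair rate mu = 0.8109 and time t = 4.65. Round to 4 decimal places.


mu = 0.8109, t = 4.65
mu * t = 0.8109 * 4.65 = 3.7707
exp(-3.7707) = 0.023
M(t) = 1 - 0.023
M(t) = 0.977

0.977


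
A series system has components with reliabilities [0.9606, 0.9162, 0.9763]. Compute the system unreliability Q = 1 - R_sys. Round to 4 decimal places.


Components: [0.9606, 0.9162, 0.9763]
After component 1: product = 0.9606
After component 2: product = 0.8801
After component 3: product = 0.8592
R_sys = 0.8592
Q = 1 - 0.8592 = 0.1408

0.1408


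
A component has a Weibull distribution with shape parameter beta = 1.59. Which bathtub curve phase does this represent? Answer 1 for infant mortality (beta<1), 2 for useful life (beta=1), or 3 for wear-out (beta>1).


beta = 1.59
Compare beta to 1:
beta < 1 => infant mortality (phase 1)
beta = 1 => useful life (phase 2)
beta > 1 => wear-out (phase 3)
Since beta = 1.59, this is wear-out (increasing failure rate)
Phase = 3

3


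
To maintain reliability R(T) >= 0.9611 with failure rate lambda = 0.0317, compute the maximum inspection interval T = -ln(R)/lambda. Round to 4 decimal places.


R_target = 0.9611
lambda = 0.0317
-ln(0.9611) = 0.0397
T = 0.0397 / 0.0317
T = 1.2516

1.2516


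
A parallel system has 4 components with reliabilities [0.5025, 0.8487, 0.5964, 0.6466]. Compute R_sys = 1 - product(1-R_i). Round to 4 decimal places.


Components: [0.5025, 0.8487, 0.5964, 0.6466]
(1 - 0.5025) = 0.4975, running product = 0.4975
(1 - 0.8487) = 0.1513, running product = 0.0753
(1 - 0.5964) = 0.4036, running product = 0.0304
(1 - 0.6466) = 0.3534, running product = 0.0107
Product of (1-R_i) = 0.0107
R_sys = 1 - 0.0107 = 0.9893

0.9893


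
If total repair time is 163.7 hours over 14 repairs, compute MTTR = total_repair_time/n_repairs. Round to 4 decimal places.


total_repair_time = 163.7
n_repairs = 14
MTTR = 163.7 / 14
MTTR = 11.6929

11.6929


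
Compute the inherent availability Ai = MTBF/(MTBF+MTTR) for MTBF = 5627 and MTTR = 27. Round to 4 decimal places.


MTBF = 5627
MTTR = 27
MTBF + MTTR = 5654
Ai = 5627 / 5654
Ai = 0.9952

0.9952


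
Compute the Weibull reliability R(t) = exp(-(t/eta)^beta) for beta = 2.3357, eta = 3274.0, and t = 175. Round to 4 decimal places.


beta = 2.3357, eta = 3274.0, t = 175
t/eta = 175 / 3274.0 = 0.0535
(t/eta)^beta = 0.0535^2.3357 = 0.0011
R(t) = exp(-0.0011)
R(t) = 0.9989

0.9989


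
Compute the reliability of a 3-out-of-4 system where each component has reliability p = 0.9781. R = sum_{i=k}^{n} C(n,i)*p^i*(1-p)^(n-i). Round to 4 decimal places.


k = 3, n = 4, p = 0.9781
i=3: C(4,3)=4 * 0.9781^3 * 0.0219^1 = 0.082
i=4: C(4,4)=1 * 0.9781^4 * 0.0219^0 = 0.9152
R = sum of terms = 0.9972

0.9972


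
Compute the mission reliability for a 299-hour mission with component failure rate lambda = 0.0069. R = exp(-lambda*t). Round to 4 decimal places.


lambda = 0.0069
mission_time = 299
lambda * t = 0.0069 * 299 = 2.0631
R = exp(-2.0631)
R = 0.1271

0.1271


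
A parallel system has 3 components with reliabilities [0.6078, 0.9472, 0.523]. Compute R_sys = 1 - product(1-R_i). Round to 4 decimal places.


Components: [0.6078, 0.9472, 0.523]
(1 - 0.6078) = 0.3922, running product = 0.3922
(1 - 0.9472) = 0.0528, running product = 0.0207
(1 - 0.523) = 0.477, running product = 0.0099
Product of (1-R_i) = 0.0099
R_sys = 1 - 0.0099 = 0.9901

0.9901


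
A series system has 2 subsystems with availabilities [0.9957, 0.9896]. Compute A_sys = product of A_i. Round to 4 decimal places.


Subsystems: [0.9957, 0.9896]
After subsystem 1 (A=0.9957): product = 0.9957
After subsystem 2 (A=0.9896): product = 0.9853
A_sys = 0.9853

0.9853


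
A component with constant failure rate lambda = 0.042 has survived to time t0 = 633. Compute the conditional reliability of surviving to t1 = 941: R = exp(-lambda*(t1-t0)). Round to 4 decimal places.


lambda = 0.042
t0 = 633, t1 = 941
t1 - t0 = 308
lambda * (t1-t0) = 0.042 * 308 = 12.936
R = exp(-12.936)
R = 0.0

0.0


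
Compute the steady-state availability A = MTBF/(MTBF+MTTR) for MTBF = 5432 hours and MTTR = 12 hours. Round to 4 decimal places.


MTBF = 5432
MTTR = 12
MTBF + MTTR = 5444
A = 5432 / 5444
A = 0.9978

0.9978


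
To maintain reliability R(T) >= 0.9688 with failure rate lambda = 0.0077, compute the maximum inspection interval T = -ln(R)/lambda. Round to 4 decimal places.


R_target = 0.9688
lambda = 0.0077
-ln(0.9688) = 0.0317
T = 0.0317 / 0.0077
T = 4.1165

4.1165


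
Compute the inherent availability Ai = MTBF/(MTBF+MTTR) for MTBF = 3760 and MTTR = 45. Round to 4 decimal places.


MTBF = 3760
MTTR = 45
MTBF + MTTR = 3805
Ai = 3760 / 3805
Ai = 0.9882

0.9882


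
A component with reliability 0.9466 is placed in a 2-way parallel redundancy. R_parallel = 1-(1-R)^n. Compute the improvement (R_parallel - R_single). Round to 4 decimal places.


R_single = 0.9466, n = 2
1 - R_single = 0.0534
(1 - R_single)^n = 0.0534^2 = 0.0029
R_parallel = 1 - 0.0029 = 0.9971
Improvement = 0.9971 - 0.9466
Improvement = 0.0505

0.0505


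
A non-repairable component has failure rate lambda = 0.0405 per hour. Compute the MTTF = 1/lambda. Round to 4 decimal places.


lambda = 0.0405
MTTF = 1 / 0.0405
MTTF = 24.6914

24.6914


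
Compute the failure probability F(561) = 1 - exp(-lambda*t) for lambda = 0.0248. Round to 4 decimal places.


lambda = 0.0248, t = 561
lambda * t = 13.9128
exp(-13.9128) = 0.0
F(t) = 1 - 0.0
F(t) = 1.0

1.0


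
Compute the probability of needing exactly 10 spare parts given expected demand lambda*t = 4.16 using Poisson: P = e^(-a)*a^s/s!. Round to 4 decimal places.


a = 4.16, s = 10
e^(-a) = e^(-4.16) = 0.0156
a^s = 4.16^10 = 1552148.6313
s! = 3628800
P = 0.0156 * 1552148.6313 / 3628800
P = 0.0067

0.0067


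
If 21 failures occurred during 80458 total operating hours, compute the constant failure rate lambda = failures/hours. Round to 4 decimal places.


failures = 21
total_hours = 80458
lambda = 21 / 80458
lambda = 0.0003

0.0003


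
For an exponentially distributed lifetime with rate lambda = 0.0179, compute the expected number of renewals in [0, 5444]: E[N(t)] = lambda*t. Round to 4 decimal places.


lambda = 0.0179
t = 5444
E[N(t)] = lambda * t
E[N(t)] = 0.0179 * 5444
E[N(t)] = 97.4476

97.4476


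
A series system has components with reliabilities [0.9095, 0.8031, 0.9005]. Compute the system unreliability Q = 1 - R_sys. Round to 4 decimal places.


Components: [0.9095, 0.8031, 0.9005]
After component 1: product = 0.9095
After component 2: product = 0.7304
After component 3: product = 0.6577
R_sys = 0.6577
Q = 1 - 0.6577 = 0.3423

0.3423


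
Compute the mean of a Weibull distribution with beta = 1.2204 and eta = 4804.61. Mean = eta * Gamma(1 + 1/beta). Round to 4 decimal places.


beta = 1.2204, eta = 4804.61
1/beta = 0.8194
1 + 1/beta = 1.8194
Gamma(1.8194) = 0.9367
Mean = 4804.61 * 0.9367
Mean = 4500.3714

4500.3714


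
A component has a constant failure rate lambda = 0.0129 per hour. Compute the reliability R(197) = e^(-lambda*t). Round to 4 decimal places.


lambda = 0.0129
t = 197
lambda * t = 2.5413
R(t) = e^(-2.5413)
R(t) = 0.0788

0.0788


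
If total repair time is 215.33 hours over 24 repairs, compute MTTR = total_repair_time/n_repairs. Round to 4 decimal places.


total_repair_time = 215.33
n_repairs = 24
MTTR = 215.33 / 24
MTTR = 8.9721

8.9721


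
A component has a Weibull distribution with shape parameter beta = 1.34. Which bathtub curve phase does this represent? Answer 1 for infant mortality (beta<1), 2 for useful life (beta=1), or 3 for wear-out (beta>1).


beta = 1.34
Compare beta to 1:
beta < 1 => infant mortality (phase 1)
beta = 1 => useful life (phase 2)
beta > 1 => wear-out (phase 3)
Since beta = 1.34, this is wear-out (increasing failure rate)
Phase = 3

3


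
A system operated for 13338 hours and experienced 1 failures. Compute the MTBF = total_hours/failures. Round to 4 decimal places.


total_hours = 13338
failures = 1
MTBF = 13338 / 1
MTBF = 13338.0

13338.0


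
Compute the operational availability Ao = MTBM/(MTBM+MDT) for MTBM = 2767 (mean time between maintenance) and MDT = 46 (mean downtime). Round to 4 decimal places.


MTBM = 2767
MDT = 46
MTBM + MDT = 2813
Ao = 2767 / 2813
Ao = 0.9836

0.9836


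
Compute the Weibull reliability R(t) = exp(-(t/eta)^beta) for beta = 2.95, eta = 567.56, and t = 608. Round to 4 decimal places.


beta = 2.95, eta = 567.56, t = 608
t/eta = 608 / 567.56 = 1.0713
(t/eta)^beta = 1.0713^2.95 = 1.2251
R(t) = exp(-1.2251)
R(t) = 0.2937

0.2937


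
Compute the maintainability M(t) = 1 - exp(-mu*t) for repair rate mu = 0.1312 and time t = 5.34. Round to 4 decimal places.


mu = 0.1312, t = 5.34
mu * t = 0.1312 * 5.34 = 0.7006
exp(-0.7006) = 0.4963
M(t) = 1 - 0.4963
M(t) = 0.5037

0.5037


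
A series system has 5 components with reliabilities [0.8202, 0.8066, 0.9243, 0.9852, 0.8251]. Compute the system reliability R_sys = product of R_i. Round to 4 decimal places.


Components: [0.8202, 0.8066, 0.9243, 0.9852, 0.8251]
After component 1 (R=0.8202): product = 0.8202
After component 2 (R=0.8066): product = 0.6616
After component 3 (R=0.9243): product = 0.6115
After component 4 (R=0.9852): product = 0.6024
After component 5 (R=0.8251): product = 0.4971
R_sys = 0.4971

0.4971


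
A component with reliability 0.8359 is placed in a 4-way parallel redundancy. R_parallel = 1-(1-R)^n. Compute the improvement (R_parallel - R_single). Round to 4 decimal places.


R_single = 0.8359, n = 4
1 - R_single = 0.1641
(1 - R_single)^n = 0.1641^4 = 0.0007
R_parallel = 1 - 0.0007 = 0.9993
Improvement = 0.9993 - 0.8359
Improvement = 0.1634

0.1634


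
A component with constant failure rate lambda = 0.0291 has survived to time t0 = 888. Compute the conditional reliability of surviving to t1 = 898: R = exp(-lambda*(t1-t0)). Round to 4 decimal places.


lambda = 0.0291
t0 = 888, t1 = 898
t1 - t0 = 10
lambda * (t1-t0) = 0.0291 * 10 = 0.291
R = exp(-0.291)
R = 0.7475

0.7475


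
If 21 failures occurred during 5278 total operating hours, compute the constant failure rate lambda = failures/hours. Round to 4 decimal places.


failures = 21
total_hours = 5278
lambda = 21 / 5278
lambda = 0.004

0.004


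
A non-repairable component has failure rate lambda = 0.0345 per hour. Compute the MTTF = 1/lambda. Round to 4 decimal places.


lambda = 0.0345
MTTF = 1 / 0.0345
MTTF = 28.9855

28.9855


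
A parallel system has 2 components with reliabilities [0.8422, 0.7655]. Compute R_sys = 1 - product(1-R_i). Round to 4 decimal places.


Components: [0.8422, 0.7655]
(1 - 0.8422) = 0.1578, running product = 0.1578
(1 - 0.7655) = 0.2345, running product = 0.037
Product of (1-R_i) = 0.037
R_sys = 1 - 0.037 = 0.963

0.963


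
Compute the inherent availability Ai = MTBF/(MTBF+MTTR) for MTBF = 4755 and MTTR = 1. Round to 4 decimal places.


MTBF = 4755
MTTR = 1
MTBF + MTTR = 4756
Ai = 4755 / 4756
Ai = 0.9998

0.9998


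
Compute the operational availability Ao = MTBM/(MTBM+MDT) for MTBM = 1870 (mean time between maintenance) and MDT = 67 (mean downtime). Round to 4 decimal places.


MTBM = 1870
MDT = 67
MTBM + MDT = 1937
Ao = 1870 / 1937
Ao = 0.9654

0.9654


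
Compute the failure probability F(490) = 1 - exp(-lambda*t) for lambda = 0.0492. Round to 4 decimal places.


lambda = 0.0492, t = 490
lambda * t = 24.108
exp(-24.108) = 0.0
F(t) = 1 - 0.0
F(t) = 1.0

1.0


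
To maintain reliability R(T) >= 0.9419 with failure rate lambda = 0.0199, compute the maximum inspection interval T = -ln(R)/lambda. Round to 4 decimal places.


R_target = 0.9419
lambda = 0.0199
-ln(0.9419) = 0.0599
T = 0.0599 / 0.0199
T = 3.0078

3.0078


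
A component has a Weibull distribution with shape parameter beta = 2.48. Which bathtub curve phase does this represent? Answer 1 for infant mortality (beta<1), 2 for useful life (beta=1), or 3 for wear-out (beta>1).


beta = 2.48
Compare beta to 1:
beta < 1 => infant mortality (phase 1)
beta = 1 => useful life (phase 2)
beta > 1 => wear-out (phase 3)
Since beta = 2.48, this is wear-out (increasing failure rate)
Phase = 3

3


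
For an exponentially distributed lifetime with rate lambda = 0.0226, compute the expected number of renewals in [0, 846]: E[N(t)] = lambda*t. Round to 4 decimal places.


lambda = 0.0226
t = 846
E[N(t)] = lambda * t
E[N(t)] = 0.0226 * 846
E[N(t)] = 19.1196

19.1196


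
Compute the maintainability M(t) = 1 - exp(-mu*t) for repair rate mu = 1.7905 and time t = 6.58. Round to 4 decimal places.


mu = 1.7905, t = 6.58
mu * t = 1.7905 * 6.58 = 11.7815
exp(-11.7815) = 0.0
M(t) = 1 - 0.0
M(t) = 1.0

1.0


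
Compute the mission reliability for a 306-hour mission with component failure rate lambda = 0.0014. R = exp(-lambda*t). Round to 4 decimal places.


lambda = 0.0014
mission_time = 306
lambda * t = 0.0014 * 306 = 0.4284
R = exp(-0.4284)
R = 0.6516

0.6516


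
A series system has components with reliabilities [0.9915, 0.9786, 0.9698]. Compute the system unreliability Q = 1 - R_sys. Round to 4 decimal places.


Components: [0.9915, 0.9786, 0.9698]
After component 1: product = 0.9915
After component 2: product = 0.9703
After component 3: product = 0.941
R_sys = 0.941
Q = 1 - 0.941 = 0.059

0.059


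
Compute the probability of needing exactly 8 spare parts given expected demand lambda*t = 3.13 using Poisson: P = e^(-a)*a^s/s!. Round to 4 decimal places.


a = 3.13, s = 8
e^(-a) = e^(-3.13) = 0.0437
a^s = 3.13^8 = 9212.0164
s! = 40320
P = 0.0437 * 9212.0164 / 40320
P = 0.01

0.01


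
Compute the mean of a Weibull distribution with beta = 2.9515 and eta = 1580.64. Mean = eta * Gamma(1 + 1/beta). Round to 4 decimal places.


beta = 2.9515, eta = 1580.64
1/beta = 0.3388
1 + 1/beta = 1.3388
Gamma(1.3388) = 0.8923
Mean = 1580.64 * 0.8923
Mean = 1410.4819

1410.4819


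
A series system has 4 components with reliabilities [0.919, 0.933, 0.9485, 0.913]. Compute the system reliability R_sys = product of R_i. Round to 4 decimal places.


Components: [0.919, 0.933, 0.9485, 0.913]
After component 1 (R=0.919): product = 0.919
After component 2 (R=0.933): product = 0.8574
After component 3 (R=0.9485): product = 0.8133
After component 4 (R=0.913): product = 0.7425
R_sys = 0.7425

0.7425


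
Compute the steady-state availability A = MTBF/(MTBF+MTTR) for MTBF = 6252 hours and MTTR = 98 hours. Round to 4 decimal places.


MTBF = 6252
MTTR = 98
MTBF + MTTR = 6350
A = 6252 / 6350
A = 0.9846

0.9846


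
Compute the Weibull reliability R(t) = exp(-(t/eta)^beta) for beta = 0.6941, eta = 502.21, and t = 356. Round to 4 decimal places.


beta = 0.6941, eta = 502.21, t = 356
t/eta = 356 / 502.21 = 0.7089
(t/eta)^beta = 0.7089^0.6941 = 0.7875
R(t) = exp(-0.7875)
R(t) = 0.455

0.455


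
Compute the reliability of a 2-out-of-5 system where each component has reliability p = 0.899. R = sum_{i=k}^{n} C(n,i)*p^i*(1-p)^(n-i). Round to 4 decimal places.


k = 2, n = 5, p = 0.899
i=2: C(5,2)=10 * 0.899^2 * 0.101^3 = 0.0083
i=3: C(5,3)=10 * 0.899^3 * 0.101^2 = 0.0741
i=4: C(5,4)=5 * 0.899^4 * 0.101^1 = 0.3299
i=5: C(5,5)=1 * 0.899^5 * 0.101^0 = 0.5872
R = sum of terms = 0.9995

0.9995


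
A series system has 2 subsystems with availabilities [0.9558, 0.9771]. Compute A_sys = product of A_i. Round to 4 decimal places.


Subsystems: [0.9558, 0.9771]
After subsystem 1 (A=0.9558): product = 0.9558
After subsystem 2 (A=0.9771): product = 0.9339
A_sys = 0.9339

0.9339


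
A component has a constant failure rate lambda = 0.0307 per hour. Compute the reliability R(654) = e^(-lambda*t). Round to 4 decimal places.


lambda = 0.0307
t = 654
lambda * t = 20.0778
R(t) = e^(-20.0778)
R(t) = 0.0

0.0


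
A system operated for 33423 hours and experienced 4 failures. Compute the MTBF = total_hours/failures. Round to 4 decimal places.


total_hours = 33423
failures = 4
MTBF = 33423 / 4
MTBF = 8355.75

8355.75


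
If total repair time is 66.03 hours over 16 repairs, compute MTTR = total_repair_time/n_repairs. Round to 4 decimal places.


total_repair_time = 66.03
n_repairs = 16
MTTR = 66.03 / 16
MTTR = 4.1269

4.1269


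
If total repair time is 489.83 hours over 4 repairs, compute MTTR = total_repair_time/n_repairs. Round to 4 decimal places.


total_repair_time = 489.83
n_repairs = 4
MTTR = 489.83 / 4
MTTR = 122.4575

122.4575


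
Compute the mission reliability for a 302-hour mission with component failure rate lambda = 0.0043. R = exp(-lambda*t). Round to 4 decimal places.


lambda = 0.0043
mission_time = 302
lambda * t = 0.0043 * 302 = 1.2986
R = exp(-1.2986)
R = 0.2729

0.2729


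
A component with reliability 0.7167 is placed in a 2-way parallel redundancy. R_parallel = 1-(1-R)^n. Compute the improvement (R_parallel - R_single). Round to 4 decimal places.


R_single = 0.7167, n = 2
1 - R_single = 0.2833
(1 - R_single)^n = 0.2833^2 = 0.0803
R_parallel = 1 - 0.0803 = 0.9197
Improvement = 0.9197 - 0.7167
Improvement = 0.203

0.203


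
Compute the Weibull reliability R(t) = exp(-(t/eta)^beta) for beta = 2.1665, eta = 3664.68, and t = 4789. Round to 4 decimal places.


beta = 2.1665, eta = 3664.68, t = 4789
t/eta = 4789 / 3664.68 = 1.3068
(t/eta)^beta = 1.3068^2.1665 = 1.7855
R(t) = exp(-1.7855)
R(t) = 0.1677

0.1677


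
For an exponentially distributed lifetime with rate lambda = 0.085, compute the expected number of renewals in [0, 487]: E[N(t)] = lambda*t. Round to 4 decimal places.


lambda = 0.085
t = 487
E[N(t)] = lambda * t
E[N(t)] = 0.085 * 487
E[N(t)] = 41.395

41.395


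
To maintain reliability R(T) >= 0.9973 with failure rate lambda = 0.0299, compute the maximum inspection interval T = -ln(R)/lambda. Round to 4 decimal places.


R_target = 0.9973
lambda = 0.0299
-ln(0.9973) = 0.0027
T = 0.0027 / 0.0299
T = 0.0904

0.0904


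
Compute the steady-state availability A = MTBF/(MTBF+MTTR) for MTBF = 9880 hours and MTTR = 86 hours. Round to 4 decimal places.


MTBF = 9880
MTTR = 86
MTBF + MTTR = 9966
A = 9880 / 9966
A = 0.9914

0.9914


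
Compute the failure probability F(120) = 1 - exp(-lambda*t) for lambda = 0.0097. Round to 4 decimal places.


lambda = 0.0097, t = 120
lambda * t = 1.164
exp(-1.164) = 0.3122
F(t) = 1 - 0.3122
F(t) = 0.6878

0.6878


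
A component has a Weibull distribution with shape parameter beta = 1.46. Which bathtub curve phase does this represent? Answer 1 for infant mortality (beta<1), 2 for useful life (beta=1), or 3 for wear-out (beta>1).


beta = 1.46
Compare beta to 1:
beta < 1 => infant mortality (phase 1)
beta = 1 => useful life (phase 2)
beta > 1 => wear-out (phase 3)
Since beta = 1.46, this is wear-out (increasing failure rate)
Phase = 3

3


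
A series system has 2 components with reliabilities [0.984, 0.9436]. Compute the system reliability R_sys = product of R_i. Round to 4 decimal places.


Components: [0.984, 0.9436]
After component 1 (R=0.984): product = 0.984
After component 2 (R=0.9436): product = 0.9285
R_sys = 0.9285

0.9285


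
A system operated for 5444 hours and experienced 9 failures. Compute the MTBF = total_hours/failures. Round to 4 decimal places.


total_hours = 5444
failures = 9
MTBF = 5444 / 9
MTBF = 604.8889

604.8889


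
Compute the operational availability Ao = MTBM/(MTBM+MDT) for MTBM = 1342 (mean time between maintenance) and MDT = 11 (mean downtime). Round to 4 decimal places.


MTBM = 1342
MDT = 11
MTBM + MDT = 1353
Ao = 1342 / 1353
Ao = 0.9919

0.9919


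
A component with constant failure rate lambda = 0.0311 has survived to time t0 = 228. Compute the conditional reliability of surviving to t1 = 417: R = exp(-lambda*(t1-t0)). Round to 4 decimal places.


lambda = 0.0311
t0 = 228, t1 = 417
t1 - t0 = 189
lambda * (t1-t0) = 0.0311 * 189 = 5.8779
R = exp(-5.8779)
R = 0.0028

0.0028


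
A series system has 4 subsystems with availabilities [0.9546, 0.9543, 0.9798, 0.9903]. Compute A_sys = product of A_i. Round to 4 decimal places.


Subsystems: [0.9546, 0.9543, 0.9798, 0.9903]
After subsystem 1 (A=0.9546): product = 0.9546
After subsystem 2 (A=0.9543): product = 0.911
After subsystem 3 (A=0.9798): product = 0.8926
After subsystem 4 (A=0.9903): product = 0.8839
A_sys = 0.8839

0.8839


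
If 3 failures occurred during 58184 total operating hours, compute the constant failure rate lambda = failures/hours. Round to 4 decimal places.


failures = 3
total_hours = 58184
lambda = 3 / 58184
lambda = 0.0001

0.0001


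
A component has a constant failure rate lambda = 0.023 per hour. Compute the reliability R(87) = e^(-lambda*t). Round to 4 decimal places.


lambda = 0.023
t = 87
lambda * t = 2.001
R(t) = e^(-2.001)
R(t) = 0.1352

0.1352


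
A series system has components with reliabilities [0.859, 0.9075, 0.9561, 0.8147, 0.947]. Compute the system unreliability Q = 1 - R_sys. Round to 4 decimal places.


Components: [0.859, 0.9075, 0.9561, 0.8147, 0.947]
After component 1: product = 0.859
After component 2: product = 0.7795
After component 3: product = 0.7453
After component 4: product = 0.6072
After component 5: product = 0.575
R_sys = 0.575
Q = 1 - 0.575 = 0.425

0.425


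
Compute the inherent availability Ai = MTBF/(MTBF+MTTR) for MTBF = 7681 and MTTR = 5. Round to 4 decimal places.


MTBF = 7681
MTTR = 5
MTBF + MTTR = 7686
Ai = 7681 / 7686
Ai = 0.9993

0.9993


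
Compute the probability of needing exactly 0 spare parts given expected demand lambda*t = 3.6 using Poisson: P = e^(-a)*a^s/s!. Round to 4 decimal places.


a = 3.6, s = 0
e^(-a) = e^(-3.6) = 0.0273
a^s = 3.6^0 = 1.0
s! = 1
P = 0.0273 * 1.0 / 1
P = 0.0273

0.0273


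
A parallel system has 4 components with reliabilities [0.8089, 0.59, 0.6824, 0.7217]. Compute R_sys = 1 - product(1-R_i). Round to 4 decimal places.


Components: [0.8089, 0.59, 0.6824, 0.7217]
(1 - 0.8089) = 0.1911, running product = 0.1911
(1 - 0.59) = 0.41, running product = 0.0784
(1 - 0.6824) = 0.3176, running product = 0.0249
(1 - 0.7217) = 0.2783, running product = 0.0069
Product of (1-R_i) = 0.0069
R_sys = 1 - 0.0069 = 0.9931

0.9931


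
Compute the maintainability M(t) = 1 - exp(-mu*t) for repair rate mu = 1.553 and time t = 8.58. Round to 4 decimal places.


mu = 1.553, t = 8.58
mu * t = 1.553 * 8.58 = 13.3247
exp(-13.3247) = 0.0
M(t) = 1 - 0.0
M(t) = 1.0

1.0


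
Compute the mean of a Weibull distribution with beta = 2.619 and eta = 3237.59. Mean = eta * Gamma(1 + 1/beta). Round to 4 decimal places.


beta = 2.619, eta = 3237.59
1/beta = 0.3818
1 + 1/beta = 1.3818
Gamma(1.3818) = 0.8884
Mean = 3237.59 * 0.8884
Mean = 2876.293

2876.293


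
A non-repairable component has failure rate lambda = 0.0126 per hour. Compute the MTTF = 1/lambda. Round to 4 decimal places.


lambda = 0.0126
MTTF = 1 / 0.0126
MTTF = 79.3651

79.3651


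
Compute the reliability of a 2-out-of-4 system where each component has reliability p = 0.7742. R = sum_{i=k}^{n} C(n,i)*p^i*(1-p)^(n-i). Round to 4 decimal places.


k = 2, n = 4, p = 0.7742
i=2: C(4,2)=6 * 0.7742^2 * 0.2258^2 = 0.1834
i=3: C(4,3)=4 * 0.7742^3 * 0.2258^1 = 0.4191
i=4: C(4,4)=1 * 0.7742^4 * 0.2258^0 = 0.3593
R = sum of terms = 0.9617

0.9617


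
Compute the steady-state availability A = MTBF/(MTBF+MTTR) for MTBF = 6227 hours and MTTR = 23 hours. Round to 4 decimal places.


MTBF = 6227
MTTR = 23
MTBF + MTTR = 6250
A = 6227 / 6250
A = 0.9963

0.9963


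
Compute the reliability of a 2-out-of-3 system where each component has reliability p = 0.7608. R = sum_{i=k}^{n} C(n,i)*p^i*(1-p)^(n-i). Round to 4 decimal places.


k = 2, n = 3, p = 0.7608
i=2: C(3,2)=3 * 0.7608^2 * 0.2392^1 = 0.4154
i=3: C(3,3)=1 * 0.7608^3 * 0.2392^0 = 0.4404
R = sum of terms = 0.8557

0.8557


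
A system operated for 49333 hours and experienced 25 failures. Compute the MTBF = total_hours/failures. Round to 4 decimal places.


total_hours = 49333
failures = 25
MTBF = 49333 / 25
MTBF = 1973.32

1973.32


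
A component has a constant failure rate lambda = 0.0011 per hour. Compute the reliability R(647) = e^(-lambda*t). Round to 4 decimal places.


lambda = 0.0011
t = 647
lambda * t = 0.7117
R(t) = e^(-0.7117)
R(t) = 0.4908

0.4908


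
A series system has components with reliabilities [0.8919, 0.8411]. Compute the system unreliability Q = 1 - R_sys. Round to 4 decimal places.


Components: [0.8919, 0.8411]
After component 1: product = 0.8919
After component 2: product = 0.7502
R_sys = 0.7502
Q = 1 - 0.7502 = 0.2498

0.2498


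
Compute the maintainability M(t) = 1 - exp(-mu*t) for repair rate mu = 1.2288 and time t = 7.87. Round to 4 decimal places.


mu = 1.2288, t = 7.87
mu * t = 1.2288 * 7.87 = 9.6707
exp(-9.6707) = 0.0001
M(t) = 1 - 0.0001
M(t) = 0.9999

0.9999


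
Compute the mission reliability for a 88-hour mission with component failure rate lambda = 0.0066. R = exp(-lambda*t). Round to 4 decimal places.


lambda = 0.0066
mission_time = 88
lambda * t = 0.0066 * 88 = 0.5808
R = exp(-0.5808)
R = 0.5595

0.5595


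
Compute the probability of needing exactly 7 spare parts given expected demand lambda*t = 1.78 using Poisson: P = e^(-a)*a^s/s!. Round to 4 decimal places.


a = 1.78, s = 7
e^(-a) = e^(-1.78) = 0.1686
a^s = 1.78^7 = 56.6161
s! = 5040
P = 0.1686 * 56.6161 / 5040
P = 0.0019

0.0019


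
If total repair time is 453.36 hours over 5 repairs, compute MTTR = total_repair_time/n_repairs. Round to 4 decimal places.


total_repair_time = 453.36
n_repairs = 5
MTTR = 453.36 / 5
MTTR = 90.672

90.672


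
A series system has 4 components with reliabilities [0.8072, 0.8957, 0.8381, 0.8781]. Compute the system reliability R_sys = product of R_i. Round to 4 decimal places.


Components: [0.8072, 0.8957, 0.8381, 0.8781]
After component 1 (R=0.8072): product = 0.8072
After component 2 (R=0.8957): product = 0.723
After component 3 (R=0.8381): product = 0.606
After component 4 (R=0.8781): product = 0.5321
R_sys = 0.5321

0.5321


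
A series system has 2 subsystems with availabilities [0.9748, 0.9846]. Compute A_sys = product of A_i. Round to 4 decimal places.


Subsystems: [0.9748, 0.9846]
After subsystem 1 (A=0.9748): product = 0.9748
After subsystem 2 (A=0.9846): product = 0.9598
A_sys = 0.9598

0.9598


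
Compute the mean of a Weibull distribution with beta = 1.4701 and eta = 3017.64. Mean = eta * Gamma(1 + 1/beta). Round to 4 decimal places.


beta = 1.4701, eta = 3017.64
1/beta = 0.6802
1 + 1/beta = 1.6802
Gamma(1.6802) = 0.905
Mean = 3017.64 * 0.905
Mean = 2731.0861

2731.0861


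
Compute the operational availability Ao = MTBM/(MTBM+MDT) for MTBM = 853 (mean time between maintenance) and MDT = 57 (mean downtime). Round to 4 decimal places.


MTBM = 853
MDT = 57
MTBM + MDT = 910
Ao = 853 / 910
Ao = 0.9374

0.9374


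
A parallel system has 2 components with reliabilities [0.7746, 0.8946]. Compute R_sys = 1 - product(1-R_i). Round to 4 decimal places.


Components: [0.7746, 0.8946]
(1 - 0.7746) = 0.2254, running product = 0.2254
(1 - 0.8946) = 0.1054, running product = 0.0238
Product of (1-R_i) = 0.0238
R_sys = 1 - 0.0238 = 0.9762

0.9762


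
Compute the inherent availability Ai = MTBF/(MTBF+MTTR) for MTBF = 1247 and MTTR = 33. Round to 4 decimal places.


MTBF = 1247
MTTR = 33
MTBF + MTTR = 1280
Ai = 1247 / 1280
Ai = 0.9742

0.9742


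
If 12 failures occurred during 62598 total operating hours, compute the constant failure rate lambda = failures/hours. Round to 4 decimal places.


failures = 12
total_hours = 62598
lambda = 12 / 62598
lambda = 0.0002

0.0002


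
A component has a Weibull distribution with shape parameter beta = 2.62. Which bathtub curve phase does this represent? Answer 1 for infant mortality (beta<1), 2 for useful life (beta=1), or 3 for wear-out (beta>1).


beta = 2.62
Compare beta to 1:
beta < 1 => infant mortality (phase 1)
beta = 1 => useful life (phase 2)
beta > 1 => wear-out (phase 3)
Since beta = 2.62, this is wear-out (increasing failure rate)
Phase = 3

3


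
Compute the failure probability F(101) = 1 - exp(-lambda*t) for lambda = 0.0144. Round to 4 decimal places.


lambda = 0.0144, t = 101
lambda * t = 1.4544
exp(-1.4544) = 0.2335
F(t) = 1 - 0.2335
F(t) = 0.7665

0.7665


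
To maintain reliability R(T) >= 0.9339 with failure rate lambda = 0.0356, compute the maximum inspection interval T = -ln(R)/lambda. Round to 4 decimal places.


R_target = 0.9339
lambda = 0.0356
-ln(0.9339) = 0.0684
T = 0.0684 / 0.0356
T = 1.921

1.921


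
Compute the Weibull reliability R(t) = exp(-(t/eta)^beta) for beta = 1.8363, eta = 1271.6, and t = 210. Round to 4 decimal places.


beta = 1.8363, eta = 1271.6, t = 210
t/eta = 210 / 1271.6 = 0.1651
(t/eta)^beta = 0.1651^1.8363 = 0.0366
R(t) = exp(-0.0366)
R(t) = 0.964

0.964


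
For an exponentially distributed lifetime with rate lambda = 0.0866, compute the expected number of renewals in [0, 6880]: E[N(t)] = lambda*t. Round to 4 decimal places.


lambda = 0.0866
t = 6880
E[N(t)] = lambda * t
E[N(t)] = 0.0866 * 6880
E[N(t)] = 595.808

595.808


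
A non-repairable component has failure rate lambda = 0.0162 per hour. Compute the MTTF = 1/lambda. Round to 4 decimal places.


lambda = 0.0162
MTTF = 1 / 0.0162
MTTF = 61.7284

61.7284


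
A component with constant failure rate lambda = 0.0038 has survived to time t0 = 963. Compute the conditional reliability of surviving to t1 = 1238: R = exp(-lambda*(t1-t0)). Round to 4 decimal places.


lambda = 0.0038
t0 = 963, t1 = 1238
t1 - t0 = 275
lambda * (t1-t0) = 0.0038 * 275 = 1.045
R = exp(-1.045)
R = 0.3517

0.3517


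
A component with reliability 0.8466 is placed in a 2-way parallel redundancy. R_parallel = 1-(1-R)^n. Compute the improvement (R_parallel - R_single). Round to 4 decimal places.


R_single = 0.8466, n = 2
1 - R_single = 0.1534
(1 - R_single)^n = 0.1534^2 = 0.0235
R_parallel = 1 - 0.0235 = 0.9765
Improvement = 0.9765 - 0.8466
Improvement = 0.1299

0.1299


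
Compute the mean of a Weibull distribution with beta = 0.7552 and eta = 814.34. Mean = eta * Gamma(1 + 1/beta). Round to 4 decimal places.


beta = 0.7552, eta = 814.34
1/beta = 1.3242
1 + 1/beta = 2.3242
Gamma(2.3242) = 1.1839
Mean = 814.34 * 1.1839
Mean = 964.1217

964.1217


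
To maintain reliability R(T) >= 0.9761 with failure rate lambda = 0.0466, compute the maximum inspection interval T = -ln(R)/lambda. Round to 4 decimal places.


R_target = 0.9761
lambda = 0.0466
-ln(0.9761) = 0.0242
T = 0.0242 / 0.0466
T = 0.5191

0.5191


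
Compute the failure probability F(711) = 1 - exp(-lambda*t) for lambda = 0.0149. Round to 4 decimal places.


lambda = 0.0149, t = 711
lambda * t = 10.5939
exp(-10.5939) = 0.0
F(t) = 1 - 0.0
F(t) = 1.0

1.0


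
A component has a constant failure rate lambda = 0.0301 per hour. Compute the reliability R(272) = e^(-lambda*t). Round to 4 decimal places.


lambda = 0.0301
t = 272
lambda * t = 8.1872
R(t) = e^(-8.1872)
R(t) = 0.0003

0.0003


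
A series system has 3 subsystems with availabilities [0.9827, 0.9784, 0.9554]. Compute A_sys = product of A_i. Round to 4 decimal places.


Subsystems: [0.9827, 0.9784, 0.9554]
After subsystem 1 (A=0.9827): product = 0.9827
After subsystem 2 (A=0.9784): product = 0.9615
After subsystem 3 (A=0.9554): product = 0.9186
A_sys = 0.9186

0.9186


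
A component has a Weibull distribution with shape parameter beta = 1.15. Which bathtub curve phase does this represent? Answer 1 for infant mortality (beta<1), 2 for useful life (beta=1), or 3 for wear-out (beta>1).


beta = 1.15
Compare beta to 1:
beta < 1 => infant mortality (phase 1)
beta = 1 => useful life (phase 2)
beta > 1 => wear-out (phase 3)
Since beta = 1.15, this is wear-out (increasing failure rate)
Phase = 3

3


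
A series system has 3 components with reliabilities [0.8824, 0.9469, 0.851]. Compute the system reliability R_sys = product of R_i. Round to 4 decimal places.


Components: [0.8824, 0.9469, 0.851]
After component 1 (R=0.8824): product = 0.8824
After component 2 (R=0.9469): product = 0.8355
After component 3 (R=0.851): product = 0.711
R_sys = 0.711

0.711


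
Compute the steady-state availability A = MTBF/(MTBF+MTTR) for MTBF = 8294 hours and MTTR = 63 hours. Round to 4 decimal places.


MTBF = 8294
MTTR = 63
MTBF + MTTR = 8357
A = 8294 / 8357
A = 0.9925

0.9925


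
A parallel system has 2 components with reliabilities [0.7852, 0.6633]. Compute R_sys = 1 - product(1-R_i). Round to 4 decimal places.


Components: [0.7852, 0.6633]
(1 - 0.7852) = 0.2148, running product = 0.2148
(1 - 0.6633) = 0.3367, running product = 0.0723
Product of (1-R_i) = 0.0723
R_sys = 1 - 0.0723 = 0.9277

0.9277


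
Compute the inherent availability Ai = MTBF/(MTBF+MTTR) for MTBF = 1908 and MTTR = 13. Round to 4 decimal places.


MTBF = 1908
MTTR = 13
MTBF + MTTR = 1921
Ai = 1908 / 1921
Ai = 0.9932

0.9932


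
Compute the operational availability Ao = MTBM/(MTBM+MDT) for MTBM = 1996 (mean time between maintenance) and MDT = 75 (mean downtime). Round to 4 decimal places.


MTBM = 1996
MDT = 75
MTBM + MDT = 2071
Ao = 1996 / 2071
Ao = 0.9638

0.9638


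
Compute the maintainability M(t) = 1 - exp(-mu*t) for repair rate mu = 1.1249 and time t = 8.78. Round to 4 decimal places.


mu = 1.1249, t = 8.78
mu * t = 1.1249 * 8.78 = 9.8766
exp(-9.8766) = 0.0001
M(t) = 1 - 0.0001
M(t) = 0.9999

0.9999


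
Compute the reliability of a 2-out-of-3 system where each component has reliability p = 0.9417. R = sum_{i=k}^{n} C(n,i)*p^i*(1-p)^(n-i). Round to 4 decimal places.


k = 2, n = 3, p = 0.9417
i=2: C(3,2)=3 * 0.9417^2 * 0.0583^1 = 0.1551
i=3: C(3,3)=1 * 0.9417^3 * 0.0583^0 = 0.8351
R = sum of terms = 0.9902

0.9902


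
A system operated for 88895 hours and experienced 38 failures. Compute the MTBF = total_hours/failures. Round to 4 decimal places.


total_hours = 88895
failures = 38
MTBF = 88895 / 38
MTBF = 2339.3421

2339.3421


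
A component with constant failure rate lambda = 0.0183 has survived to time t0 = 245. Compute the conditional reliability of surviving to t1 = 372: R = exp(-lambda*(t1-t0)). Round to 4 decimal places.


lambda = 0.0183
t0 = 245, t1 = 372
t1 - t0 = 127
lambda * (t1-t0) = 0.0183 * 127 = 2.3241
R = exp(-2.3241)
R = 0.0979

0.0979


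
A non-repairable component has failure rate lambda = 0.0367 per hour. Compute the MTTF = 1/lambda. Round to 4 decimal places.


lambda = 0.0367
MTTF = 1 / 0.0367
MTTF = 27.248

27.248


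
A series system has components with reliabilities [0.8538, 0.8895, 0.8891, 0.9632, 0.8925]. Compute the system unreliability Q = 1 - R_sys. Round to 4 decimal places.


Components: [0.8538, 0.8895, 0.8891, 0.9632, 0.8925]
After component 1: product = 0.8538
After component 2: product = 0.7595
After component 3: product = 0.6752
After component 4: product = 0.6504
After component 5: product = 0.5805
R_sys = 0.5805
Q = 1 - 0.5805 = 0.4195

0.4195


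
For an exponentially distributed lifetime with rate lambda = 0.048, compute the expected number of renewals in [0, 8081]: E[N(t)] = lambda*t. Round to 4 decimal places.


lambda = 0.048
t = 8081
E[N(t)] = lambda * t
E[N(t)] = 0.048 * 8081
E[N(t)] = 387.888

387.888


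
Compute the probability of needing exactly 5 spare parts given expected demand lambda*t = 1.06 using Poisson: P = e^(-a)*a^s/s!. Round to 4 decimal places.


a = 1.06, s = 5
e^(-a) = e^(-1.06) = 0.3465
a^s = 1.06^5 = 1.3382
s! = 120
P = 0.3465 * 1.3382 / 120
P = 0.0039

0.0039


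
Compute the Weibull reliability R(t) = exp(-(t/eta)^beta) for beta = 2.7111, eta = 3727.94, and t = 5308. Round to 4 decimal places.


beta = 2.7111, eta = 3727.94, t = 5308
t/eta = 5308 / 3727.94 = 1.4238
(t/eta)^beta = 1.4238^2.7111 = 2.6065
R(t) = exp(-2.6065)
R(t) = 0.0738

0.0738


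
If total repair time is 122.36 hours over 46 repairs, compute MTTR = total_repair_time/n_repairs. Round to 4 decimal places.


total_repair_time = 122.36
n_repairs = 46
MTTR = 122.36 / 46
MTTR = 2.66

2.66


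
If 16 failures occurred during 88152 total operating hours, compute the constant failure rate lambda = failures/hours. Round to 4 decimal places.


failures = 16
total_hours = 88152
lambda = 16 / 88152
lambda = 0.0002

0.0002
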